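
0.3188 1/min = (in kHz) 5.313e-06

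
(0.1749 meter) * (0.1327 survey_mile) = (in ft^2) 402.1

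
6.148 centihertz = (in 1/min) 3.689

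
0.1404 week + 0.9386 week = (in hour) 181.3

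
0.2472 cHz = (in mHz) 2.472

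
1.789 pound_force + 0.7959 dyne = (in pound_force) 1.789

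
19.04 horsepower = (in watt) 1.42e+04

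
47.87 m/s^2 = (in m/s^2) 47.87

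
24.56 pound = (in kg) 11.14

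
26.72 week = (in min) 2.693e+05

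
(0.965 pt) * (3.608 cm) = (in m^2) 1.228e-05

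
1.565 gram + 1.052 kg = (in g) 1054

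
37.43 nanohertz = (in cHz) 3.743e-06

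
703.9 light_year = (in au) 4.452e+07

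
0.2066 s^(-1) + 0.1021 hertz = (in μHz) 3.087e+05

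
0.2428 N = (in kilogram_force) 0.02476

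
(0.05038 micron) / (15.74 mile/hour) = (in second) 7.16e-09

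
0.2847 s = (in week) 4.707e-07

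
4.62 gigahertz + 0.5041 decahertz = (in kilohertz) 4.62e+06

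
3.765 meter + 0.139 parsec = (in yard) 4.691e+15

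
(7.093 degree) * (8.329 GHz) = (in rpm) 9.846e+09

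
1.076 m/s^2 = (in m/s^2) 1.076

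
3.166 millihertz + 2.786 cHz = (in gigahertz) 3.103e-11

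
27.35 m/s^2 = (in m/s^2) 27.35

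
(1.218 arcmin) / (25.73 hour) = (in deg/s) 2.192e-07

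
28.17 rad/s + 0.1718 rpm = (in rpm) 269.2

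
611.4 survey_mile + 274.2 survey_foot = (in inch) 3.874e+07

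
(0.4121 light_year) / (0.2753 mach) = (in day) 4.814e+08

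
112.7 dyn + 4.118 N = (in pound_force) 0.926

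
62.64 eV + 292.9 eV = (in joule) 5.696e-17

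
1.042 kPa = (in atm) 0.01028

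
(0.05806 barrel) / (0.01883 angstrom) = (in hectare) 4.902e+05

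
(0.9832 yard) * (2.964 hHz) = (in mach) 0.7826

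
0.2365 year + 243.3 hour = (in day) 96.46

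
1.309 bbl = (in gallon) 54.98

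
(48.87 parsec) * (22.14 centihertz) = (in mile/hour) 7.468e+17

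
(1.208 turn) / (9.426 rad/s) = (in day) 9.32e-06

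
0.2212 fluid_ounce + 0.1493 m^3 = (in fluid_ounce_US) 5049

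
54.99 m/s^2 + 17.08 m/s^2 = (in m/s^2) 72.07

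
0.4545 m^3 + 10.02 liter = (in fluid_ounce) 1.571e+04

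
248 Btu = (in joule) 2.617e+05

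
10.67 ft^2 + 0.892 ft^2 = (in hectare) 0.0001074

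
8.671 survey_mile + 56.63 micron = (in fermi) 1.395e+19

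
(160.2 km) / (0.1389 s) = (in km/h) 4.152e+06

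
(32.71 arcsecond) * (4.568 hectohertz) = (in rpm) 0.6918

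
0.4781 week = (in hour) 80.32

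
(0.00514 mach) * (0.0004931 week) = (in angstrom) 5.219e+12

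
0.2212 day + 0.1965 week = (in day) 1.597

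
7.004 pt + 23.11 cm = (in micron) 2.336e+05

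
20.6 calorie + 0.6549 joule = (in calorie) 20.76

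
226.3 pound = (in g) 1.026e+05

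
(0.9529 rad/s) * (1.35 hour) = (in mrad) 4.631e+06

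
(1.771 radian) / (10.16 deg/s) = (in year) 3.167e-07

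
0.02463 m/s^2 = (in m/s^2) 0.02463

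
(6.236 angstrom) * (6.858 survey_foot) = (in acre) 3.221e-13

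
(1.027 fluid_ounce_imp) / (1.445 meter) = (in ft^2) 0.0002174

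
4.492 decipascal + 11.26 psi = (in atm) 0.7662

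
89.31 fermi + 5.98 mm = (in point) 16.95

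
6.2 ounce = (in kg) 0.1758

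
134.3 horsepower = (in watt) 1.001e+05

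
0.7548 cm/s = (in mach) 2.217e-05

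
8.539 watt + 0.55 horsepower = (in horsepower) 0.5615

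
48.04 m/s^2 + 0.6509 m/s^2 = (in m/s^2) 48.69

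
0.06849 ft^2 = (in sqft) 0.06849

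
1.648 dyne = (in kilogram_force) 1.68e-06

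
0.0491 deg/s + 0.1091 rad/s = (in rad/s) 0.11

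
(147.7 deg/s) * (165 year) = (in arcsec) 2.767e+15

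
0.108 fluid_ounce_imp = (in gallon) 0.0008106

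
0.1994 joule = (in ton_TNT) 4.766e-11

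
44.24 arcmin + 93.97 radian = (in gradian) 5983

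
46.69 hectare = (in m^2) 4.669e+05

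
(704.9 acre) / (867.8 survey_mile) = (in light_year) 2.159e-16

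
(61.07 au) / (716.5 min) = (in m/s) 2.125e+08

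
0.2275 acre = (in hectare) 0.09207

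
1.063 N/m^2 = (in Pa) 1.063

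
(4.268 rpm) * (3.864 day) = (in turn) 2.375e+04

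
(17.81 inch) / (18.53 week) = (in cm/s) 4.037e-06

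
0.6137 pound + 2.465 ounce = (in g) 348.3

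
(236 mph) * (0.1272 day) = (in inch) 4.565e+07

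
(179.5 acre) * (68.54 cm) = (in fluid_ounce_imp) 1.752e+10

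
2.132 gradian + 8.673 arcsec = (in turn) 0.005337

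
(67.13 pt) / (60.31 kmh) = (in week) 2.337e-09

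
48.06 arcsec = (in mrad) 0.233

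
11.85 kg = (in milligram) 1.185e+07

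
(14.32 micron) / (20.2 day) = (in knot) 1.595e-11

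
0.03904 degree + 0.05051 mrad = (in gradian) 0.04659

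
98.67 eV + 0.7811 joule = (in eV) 4.875e+18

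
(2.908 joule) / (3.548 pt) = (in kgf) 236.9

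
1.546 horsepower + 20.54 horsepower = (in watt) 1.647e+04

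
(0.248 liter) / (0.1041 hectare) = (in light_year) 2.518e-23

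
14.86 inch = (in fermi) 3.774e+14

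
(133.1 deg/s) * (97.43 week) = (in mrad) 1.369e+11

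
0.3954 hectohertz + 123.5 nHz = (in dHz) 395.4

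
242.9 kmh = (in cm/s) 6747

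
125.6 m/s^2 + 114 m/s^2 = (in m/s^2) 239.6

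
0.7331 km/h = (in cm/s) 20.36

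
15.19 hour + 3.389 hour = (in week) 0.1106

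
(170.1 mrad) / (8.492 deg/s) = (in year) 3.639e-08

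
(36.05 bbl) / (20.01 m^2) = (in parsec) 9.283e-18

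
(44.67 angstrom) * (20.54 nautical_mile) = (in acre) 4.199e-08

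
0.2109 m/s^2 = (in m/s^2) 0.2109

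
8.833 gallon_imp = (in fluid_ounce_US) 1358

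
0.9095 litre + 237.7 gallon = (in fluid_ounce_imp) 3.17e+04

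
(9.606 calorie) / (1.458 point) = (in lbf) 1.757e+04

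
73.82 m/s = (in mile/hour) 165.1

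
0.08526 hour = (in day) 0.003553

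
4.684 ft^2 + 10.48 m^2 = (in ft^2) 117.5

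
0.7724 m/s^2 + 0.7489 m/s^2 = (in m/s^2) 1.521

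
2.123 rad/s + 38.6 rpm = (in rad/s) 6.165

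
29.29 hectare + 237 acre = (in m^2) 1.252e+06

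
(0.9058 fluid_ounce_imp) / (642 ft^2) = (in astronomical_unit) 2.884e-18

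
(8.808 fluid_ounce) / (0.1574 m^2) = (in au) 1.106e-14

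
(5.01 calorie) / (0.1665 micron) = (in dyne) 1.259e+13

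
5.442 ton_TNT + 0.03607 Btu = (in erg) 2.277e+17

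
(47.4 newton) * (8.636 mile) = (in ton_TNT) 0.0001575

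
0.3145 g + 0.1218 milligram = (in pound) 0.0006936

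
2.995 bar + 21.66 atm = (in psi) 361.8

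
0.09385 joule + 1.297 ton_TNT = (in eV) 3.387e+28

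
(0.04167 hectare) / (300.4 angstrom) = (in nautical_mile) 7.49e+06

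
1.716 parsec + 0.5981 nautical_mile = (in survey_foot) 1.737e+17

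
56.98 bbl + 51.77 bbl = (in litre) 1.729e+04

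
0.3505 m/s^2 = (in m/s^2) 0.3505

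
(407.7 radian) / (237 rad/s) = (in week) 2.844e-06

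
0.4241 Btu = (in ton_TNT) 1.069e-07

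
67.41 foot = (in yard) 22.47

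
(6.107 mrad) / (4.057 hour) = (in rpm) 3.993e-06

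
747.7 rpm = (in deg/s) 4486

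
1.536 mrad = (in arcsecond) 316.8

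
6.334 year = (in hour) 5.549e+04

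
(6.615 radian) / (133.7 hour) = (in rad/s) 1.374e-05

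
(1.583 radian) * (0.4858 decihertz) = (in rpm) 0.7344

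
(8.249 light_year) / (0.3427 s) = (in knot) 4.427e+17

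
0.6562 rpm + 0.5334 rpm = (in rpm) 1.19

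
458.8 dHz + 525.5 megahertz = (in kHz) 5.255e+05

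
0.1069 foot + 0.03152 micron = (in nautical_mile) 1.759e-05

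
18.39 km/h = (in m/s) 5.108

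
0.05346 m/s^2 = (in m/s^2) 0.05346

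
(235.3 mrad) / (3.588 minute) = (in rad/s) 0.001093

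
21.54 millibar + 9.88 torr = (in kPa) 3.471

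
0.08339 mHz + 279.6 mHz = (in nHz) 2.797e+08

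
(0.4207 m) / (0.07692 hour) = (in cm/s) 0.1519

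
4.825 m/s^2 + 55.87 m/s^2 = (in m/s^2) 60.7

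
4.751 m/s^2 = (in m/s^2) 4.751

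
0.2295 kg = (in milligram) 2.295e+05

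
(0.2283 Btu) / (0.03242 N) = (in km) 7.43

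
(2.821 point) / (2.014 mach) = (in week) 2.399e-12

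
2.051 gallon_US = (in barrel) 0.04883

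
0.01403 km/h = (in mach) 1.145e-05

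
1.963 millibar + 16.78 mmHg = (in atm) 0.02402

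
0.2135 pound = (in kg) 0.09684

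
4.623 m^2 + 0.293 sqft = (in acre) 0.001149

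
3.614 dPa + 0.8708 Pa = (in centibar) 0.001232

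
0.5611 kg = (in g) 561.1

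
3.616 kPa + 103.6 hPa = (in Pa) 1.398e+04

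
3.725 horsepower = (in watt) 2778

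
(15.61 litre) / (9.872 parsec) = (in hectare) 5.124e-24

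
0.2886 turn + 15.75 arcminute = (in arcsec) 3.75e+05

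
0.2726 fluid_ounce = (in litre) 0.008062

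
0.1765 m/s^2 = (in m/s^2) 0.1765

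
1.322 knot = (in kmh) 2.448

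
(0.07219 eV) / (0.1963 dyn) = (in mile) 3.661e-18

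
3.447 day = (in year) 0.009444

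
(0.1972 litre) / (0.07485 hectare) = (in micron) 0.2635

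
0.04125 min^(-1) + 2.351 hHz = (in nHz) 2.351e+11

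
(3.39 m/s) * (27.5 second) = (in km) 0.09323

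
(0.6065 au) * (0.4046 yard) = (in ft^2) 3.613e+11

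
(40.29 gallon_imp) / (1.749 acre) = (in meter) 2.588e-05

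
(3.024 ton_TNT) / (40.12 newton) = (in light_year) 3.333e-08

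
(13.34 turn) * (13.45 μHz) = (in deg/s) 0.06459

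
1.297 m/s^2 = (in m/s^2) 1.297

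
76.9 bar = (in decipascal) 7.69e+07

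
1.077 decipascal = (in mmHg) 0.0008078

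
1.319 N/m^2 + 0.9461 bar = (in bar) 0.9461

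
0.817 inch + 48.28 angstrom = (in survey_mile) 1.289e-05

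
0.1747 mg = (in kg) 1.747e-07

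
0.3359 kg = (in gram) 335.9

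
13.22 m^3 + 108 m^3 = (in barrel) 762.5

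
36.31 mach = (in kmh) 4.451e+04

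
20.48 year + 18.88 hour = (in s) 6.459e+08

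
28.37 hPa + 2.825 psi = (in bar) 0.2231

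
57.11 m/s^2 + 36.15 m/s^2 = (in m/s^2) 93.26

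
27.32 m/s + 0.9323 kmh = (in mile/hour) 61.69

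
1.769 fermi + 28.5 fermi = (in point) 8.58e-11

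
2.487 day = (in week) 0.3553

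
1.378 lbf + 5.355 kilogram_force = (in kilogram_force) 5.98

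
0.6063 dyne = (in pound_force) 1.363e-06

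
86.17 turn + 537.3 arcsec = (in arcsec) 1.117e+08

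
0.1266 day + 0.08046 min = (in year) 0.000347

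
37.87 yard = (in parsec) 1.122e-15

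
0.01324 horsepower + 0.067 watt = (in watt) 9.94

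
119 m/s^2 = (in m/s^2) 119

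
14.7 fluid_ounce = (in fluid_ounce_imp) 15.3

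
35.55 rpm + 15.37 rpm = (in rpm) 50.92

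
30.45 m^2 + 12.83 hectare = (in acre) 31.71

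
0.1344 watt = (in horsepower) 0.0001802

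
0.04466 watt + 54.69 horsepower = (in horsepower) 54.69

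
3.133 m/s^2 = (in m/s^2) 3.133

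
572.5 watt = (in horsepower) 0.7677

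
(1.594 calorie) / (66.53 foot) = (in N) 0.3289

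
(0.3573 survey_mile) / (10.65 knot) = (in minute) 1.749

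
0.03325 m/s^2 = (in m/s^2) 0.03325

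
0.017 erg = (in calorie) 4.063e-10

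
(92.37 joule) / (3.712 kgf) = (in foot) 8.325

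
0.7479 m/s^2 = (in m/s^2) 0.7479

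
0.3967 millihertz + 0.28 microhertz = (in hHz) 3.97e-06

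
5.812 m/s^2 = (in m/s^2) 5.812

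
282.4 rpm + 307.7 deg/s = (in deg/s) 2002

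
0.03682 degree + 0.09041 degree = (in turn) 0.0003534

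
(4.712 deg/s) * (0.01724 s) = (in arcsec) 292.4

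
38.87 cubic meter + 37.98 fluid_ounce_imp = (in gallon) 1.027e+04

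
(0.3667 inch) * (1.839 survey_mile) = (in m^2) 27.57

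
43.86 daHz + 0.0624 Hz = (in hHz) 4.387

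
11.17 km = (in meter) 1.117e+04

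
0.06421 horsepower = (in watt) 47.88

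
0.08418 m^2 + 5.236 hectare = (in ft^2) 5.636e+05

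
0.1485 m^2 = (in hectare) 1.485e-05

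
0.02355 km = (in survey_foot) 77.26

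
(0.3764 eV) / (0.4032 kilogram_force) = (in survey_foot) 5.004e-20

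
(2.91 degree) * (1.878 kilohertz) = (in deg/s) 5465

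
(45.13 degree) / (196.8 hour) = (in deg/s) 6.37e-05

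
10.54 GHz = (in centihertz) 1.054e+12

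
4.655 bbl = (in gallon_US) 195.5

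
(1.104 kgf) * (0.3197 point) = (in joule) 0.001221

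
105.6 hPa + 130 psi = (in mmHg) 6802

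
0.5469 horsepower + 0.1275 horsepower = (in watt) 502.9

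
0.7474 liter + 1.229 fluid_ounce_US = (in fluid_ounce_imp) 27.58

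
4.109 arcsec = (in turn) 3.171e-06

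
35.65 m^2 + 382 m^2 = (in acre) 0.1032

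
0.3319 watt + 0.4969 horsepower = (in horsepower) 0.4973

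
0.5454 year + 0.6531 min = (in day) 199.1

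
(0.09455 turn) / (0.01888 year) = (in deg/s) 5.717e-05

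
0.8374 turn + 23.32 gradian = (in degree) 322.5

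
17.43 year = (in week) 908.9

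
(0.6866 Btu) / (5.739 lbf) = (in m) 28.38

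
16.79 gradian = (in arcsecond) 5.44e+04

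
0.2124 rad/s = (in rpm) 2.028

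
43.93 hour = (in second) 1.581e+05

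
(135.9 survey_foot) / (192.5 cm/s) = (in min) 0.3586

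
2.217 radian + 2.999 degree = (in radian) 2.269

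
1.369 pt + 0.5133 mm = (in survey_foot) 0.003269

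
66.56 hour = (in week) 0.3962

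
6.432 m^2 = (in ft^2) 69.23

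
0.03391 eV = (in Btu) 5.149e-24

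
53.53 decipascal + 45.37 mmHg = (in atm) 0.05975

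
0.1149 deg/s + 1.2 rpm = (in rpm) 1.219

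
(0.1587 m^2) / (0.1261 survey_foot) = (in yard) 4.516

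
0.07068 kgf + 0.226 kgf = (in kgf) 0.2967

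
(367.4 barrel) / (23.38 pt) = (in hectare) 0.7082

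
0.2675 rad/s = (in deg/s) 15.33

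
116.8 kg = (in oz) 4120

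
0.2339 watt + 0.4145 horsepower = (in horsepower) 0.4148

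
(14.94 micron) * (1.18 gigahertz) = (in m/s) 1.763e+04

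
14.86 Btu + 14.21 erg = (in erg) 1.568e+11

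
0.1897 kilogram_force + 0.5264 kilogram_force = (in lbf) 1.579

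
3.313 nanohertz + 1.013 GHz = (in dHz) 1.013e+10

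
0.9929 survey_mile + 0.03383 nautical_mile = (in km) 1.661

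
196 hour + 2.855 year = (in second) 9.074e+07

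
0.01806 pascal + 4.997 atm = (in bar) 5.063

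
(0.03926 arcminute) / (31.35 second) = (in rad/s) 3.643e-07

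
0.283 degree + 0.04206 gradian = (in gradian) 0.3565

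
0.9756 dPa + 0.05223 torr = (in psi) 0.001024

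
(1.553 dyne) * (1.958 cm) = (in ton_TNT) 7.268e-17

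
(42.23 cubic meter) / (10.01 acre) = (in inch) 0.04104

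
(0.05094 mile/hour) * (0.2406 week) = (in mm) 3.314e+06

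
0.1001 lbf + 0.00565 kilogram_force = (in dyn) 5.007e+04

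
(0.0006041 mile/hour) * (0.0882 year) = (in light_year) 7.94e-14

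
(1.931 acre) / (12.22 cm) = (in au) 4.275e-07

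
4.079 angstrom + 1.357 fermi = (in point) 1.156e-06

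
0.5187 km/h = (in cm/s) 14.41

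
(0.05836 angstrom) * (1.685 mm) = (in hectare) 9.834e-19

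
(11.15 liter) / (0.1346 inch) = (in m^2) 3.261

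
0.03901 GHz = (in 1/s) 3.901e+07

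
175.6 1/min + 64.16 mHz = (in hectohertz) 0.02991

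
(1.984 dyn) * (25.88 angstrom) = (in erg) 5.135e-07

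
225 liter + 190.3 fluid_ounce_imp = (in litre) 230.4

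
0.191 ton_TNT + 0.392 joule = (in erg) 7.991e+15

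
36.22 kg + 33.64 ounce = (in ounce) 1311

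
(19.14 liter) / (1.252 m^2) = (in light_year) 1.616e-18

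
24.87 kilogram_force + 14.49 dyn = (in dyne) 2.439e+07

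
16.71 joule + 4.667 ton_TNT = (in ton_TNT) 4.667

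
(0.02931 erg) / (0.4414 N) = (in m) 6.64e-09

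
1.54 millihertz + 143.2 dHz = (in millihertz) 1.432e+04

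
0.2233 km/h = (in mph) 0.1388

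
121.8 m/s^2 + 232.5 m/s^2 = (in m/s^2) 354.3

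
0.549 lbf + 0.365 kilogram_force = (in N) 6.022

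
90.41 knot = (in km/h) 167.4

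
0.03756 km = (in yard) 41.08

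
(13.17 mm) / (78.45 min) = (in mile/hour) 6.259e-06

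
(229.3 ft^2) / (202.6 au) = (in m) 7.029e-13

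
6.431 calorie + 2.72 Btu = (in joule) 2897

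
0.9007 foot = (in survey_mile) 0.0001706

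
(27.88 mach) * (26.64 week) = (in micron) 1.53e+17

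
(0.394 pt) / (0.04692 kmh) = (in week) 1.763e-08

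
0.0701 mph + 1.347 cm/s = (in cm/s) 4.481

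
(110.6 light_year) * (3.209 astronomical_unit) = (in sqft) 5.407e+30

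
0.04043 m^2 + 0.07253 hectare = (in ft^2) 7807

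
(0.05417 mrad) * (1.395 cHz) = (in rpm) 7.216e-06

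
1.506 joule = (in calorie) 0.3599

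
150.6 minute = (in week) 0.01494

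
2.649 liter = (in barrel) 0.01666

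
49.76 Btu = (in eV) 3.277e+23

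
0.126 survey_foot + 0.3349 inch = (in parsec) 1.52e-18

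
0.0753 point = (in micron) 26.56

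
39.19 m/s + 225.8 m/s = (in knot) 515.1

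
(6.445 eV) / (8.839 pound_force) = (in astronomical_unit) 1.756e-31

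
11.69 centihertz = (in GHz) 1.169e-10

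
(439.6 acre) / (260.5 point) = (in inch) 7.621e+08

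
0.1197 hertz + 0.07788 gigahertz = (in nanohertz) 7.788e+16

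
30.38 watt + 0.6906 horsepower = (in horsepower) 0.7313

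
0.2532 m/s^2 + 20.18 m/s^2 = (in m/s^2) 20.43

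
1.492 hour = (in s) 5371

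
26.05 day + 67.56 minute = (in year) 0.0715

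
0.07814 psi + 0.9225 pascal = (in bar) 0.005397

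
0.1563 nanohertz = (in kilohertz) 1.563e-13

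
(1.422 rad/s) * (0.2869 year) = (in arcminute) 4.423e+10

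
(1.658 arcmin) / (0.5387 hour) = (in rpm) 2.375e-06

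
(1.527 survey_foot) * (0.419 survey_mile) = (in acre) 0.07755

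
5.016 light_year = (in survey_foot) 1.557e+17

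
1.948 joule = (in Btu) 0.001846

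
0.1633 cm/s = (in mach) 4.796e-06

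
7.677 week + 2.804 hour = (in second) 4.653e+06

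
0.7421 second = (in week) 1.227e-06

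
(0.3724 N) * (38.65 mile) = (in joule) 2.316e+04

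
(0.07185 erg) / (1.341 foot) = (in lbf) 3.952e-09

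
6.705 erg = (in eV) 4.185e+12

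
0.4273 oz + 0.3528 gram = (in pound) 0.02748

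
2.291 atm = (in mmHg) 1741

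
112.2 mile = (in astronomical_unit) 1.207e-06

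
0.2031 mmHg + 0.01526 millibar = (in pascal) 28.6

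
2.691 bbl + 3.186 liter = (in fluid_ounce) 1.457e+04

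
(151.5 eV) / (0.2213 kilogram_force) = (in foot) 3.669e-17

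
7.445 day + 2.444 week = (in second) 2.121e+06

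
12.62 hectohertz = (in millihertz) 1.262e+06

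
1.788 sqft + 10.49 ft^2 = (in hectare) 0.0001141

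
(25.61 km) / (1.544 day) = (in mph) 0.4294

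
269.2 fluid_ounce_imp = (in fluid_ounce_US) 258.6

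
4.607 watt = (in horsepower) 0.006178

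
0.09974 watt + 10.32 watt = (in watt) 10.42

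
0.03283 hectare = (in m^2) 328.3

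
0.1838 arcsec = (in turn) 1.418e-07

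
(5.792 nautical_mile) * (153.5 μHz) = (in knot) 3.201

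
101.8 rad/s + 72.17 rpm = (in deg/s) 6266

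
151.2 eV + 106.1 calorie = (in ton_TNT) 1.061e-07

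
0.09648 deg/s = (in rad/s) 0.001684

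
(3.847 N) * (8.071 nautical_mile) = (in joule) 5.75e+04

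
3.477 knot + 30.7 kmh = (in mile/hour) 23.08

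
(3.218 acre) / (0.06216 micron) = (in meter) 2.095e+11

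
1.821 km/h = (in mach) 0.001486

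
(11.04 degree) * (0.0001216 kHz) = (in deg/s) 1.342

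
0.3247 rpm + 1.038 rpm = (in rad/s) 0.1427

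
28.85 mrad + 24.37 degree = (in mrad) 454.2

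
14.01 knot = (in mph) 16.12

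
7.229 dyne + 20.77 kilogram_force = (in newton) 203.7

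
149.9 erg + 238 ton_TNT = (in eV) 6.215e+30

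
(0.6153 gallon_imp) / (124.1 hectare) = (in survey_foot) 7.395e-09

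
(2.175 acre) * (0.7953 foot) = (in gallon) 5.637e+05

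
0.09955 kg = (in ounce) 3.512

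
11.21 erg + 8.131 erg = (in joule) 1.934e-06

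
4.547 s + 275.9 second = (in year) 8.893e-06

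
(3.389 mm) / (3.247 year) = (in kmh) 1.191e-10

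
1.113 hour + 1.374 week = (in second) 8.35e+05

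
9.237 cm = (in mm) 92.37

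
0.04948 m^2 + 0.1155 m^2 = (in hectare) 1.65e-05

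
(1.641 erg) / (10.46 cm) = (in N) 1.569e-06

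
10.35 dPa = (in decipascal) 10.35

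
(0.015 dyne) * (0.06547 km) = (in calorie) 2.347e-06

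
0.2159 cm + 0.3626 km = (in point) 1.028e+06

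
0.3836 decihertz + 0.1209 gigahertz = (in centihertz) 1.209e+10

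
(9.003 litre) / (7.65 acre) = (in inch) 1.145e-05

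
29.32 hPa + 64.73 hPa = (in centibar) 9.405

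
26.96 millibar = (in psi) 0.391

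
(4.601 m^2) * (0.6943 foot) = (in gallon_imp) 214.2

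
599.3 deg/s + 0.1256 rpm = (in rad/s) 10.47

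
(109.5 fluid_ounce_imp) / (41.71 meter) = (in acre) 1.843e-08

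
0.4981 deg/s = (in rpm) 0.08302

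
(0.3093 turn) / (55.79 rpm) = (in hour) 9.24e-05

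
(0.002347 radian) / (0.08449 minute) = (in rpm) 0.004421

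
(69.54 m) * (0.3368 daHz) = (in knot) 455.3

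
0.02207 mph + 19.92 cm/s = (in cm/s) 20.91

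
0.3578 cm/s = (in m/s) 0.003578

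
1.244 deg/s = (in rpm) 0.2073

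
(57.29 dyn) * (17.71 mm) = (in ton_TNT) 2.425e-15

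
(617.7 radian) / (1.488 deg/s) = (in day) 0.2753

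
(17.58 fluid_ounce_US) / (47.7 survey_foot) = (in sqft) 0.0003849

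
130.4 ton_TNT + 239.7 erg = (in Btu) 5.171e+08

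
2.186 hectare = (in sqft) 2.353e+05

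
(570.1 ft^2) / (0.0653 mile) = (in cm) 50.4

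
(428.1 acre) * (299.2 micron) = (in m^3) 518.4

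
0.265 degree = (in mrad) 4.625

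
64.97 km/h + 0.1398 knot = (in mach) 0.05321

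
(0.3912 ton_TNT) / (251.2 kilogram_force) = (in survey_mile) 412.9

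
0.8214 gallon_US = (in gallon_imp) 0.684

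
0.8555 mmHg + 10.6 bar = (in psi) 153.8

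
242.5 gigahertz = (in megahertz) 2.425e+05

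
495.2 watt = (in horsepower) 0.6641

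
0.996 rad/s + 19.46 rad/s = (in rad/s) 20.46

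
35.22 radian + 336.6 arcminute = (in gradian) 2248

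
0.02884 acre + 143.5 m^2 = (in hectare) 0.02602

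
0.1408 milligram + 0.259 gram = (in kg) 0.0002591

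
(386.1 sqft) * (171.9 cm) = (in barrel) 387.8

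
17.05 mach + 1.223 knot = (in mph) 1.299e+04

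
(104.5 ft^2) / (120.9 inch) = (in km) 0.003161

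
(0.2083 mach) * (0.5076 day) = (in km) 3111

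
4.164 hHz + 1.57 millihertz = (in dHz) 4164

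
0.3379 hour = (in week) 0.002011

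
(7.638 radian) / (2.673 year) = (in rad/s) 9.061e-08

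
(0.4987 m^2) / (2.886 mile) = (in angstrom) 1.074e+06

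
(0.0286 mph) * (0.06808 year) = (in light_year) 2.901e-12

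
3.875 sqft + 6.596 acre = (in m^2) 2.669e+04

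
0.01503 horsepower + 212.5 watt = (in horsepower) 0.3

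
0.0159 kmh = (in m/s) 0.004417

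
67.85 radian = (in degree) 3888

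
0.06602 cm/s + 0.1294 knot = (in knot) 0.1307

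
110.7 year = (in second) 3.491e+09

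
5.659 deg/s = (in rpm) 0.9432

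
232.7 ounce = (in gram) 6597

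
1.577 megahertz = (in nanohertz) 1.577e+15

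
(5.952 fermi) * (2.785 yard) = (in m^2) 1.516e-14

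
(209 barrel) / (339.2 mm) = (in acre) 0.02421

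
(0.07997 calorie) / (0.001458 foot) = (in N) 752.9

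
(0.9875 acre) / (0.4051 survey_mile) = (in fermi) 6.13e+15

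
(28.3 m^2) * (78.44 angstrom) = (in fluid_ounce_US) 0.007506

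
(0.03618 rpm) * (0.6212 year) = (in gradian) 4.725e+06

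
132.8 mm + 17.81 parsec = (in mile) 3.415e+14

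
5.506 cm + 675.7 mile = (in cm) 1.087e+08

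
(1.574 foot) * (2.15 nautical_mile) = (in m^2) 1910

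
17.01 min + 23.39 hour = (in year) 0.002702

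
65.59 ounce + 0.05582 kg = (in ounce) 67.56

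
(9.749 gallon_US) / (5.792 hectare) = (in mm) 0.0006372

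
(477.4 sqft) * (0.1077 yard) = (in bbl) 27.47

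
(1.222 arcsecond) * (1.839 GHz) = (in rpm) 1.04e+05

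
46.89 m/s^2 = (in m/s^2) 46.89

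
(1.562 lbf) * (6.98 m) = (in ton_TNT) 1.159e-08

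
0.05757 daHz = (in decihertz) 5.757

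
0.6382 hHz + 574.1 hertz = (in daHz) 63.79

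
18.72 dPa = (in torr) 0.01404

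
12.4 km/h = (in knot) 6.695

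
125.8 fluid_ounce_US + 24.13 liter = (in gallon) 7.357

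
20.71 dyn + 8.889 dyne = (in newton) 0.000296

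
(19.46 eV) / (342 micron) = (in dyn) 9.116e-10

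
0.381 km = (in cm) 3.81e+04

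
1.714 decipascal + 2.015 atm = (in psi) 29.61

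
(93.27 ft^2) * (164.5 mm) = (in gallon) 376.6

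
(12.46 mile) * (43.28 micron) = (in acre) 0.0002145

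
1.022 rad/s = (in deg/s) 58.56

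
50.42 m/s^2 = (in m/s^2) 50.42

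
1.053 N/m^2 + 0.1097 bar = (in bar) 0.1097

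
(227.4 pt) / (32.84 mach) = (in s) 7.174e-06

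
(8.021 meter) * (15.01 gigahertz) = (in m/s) 1.204e+11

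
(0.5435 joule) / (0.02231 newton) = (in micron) 2.436e+07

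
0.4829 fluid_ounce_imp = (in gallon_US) 0.003625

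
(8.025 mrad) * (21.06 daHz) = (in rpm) 16.14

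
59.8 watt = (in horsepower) 0.08019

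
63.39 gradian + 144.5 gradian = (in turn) 0.5197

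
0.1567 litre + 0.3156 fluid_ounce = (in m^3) 0.000166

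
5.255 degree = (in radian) 0.09172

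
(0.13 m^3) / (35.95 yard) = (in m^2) 0.003955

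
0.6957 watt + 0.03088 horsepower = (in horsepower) 0.03181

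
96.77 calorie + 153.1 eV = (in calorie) 96.77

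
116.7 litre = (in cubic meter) 0.1167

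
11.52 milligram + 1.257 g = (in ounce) 0.04475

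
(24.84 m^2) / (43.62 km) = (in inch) 0.02242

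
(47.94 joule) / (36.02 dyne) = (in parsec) 4.313e-12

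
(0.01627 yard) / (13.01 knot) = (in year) 7.049e-11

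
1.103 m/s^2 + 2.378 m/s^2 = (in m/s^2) 3.481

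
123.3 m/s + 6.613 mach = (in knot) 4617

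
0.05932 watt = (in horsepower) 7.955e-05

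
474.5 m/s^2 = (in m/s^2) 474.5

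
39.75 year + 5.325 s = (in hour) 3.482e+05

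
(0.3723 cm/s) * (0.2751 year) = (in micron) 3.23e+10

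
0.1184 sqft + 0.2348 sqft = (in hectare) 3.281e-06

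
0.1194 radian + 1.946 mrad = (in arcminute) 417.2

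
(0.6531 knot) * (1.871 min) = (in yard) 41.25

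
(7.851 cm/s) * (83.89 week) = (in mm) 3.983e+09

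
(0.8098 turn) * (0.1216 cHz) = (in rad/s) 0.006187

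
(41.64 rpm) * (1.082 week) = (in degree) 1.635e+08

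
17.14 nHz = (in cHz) 1.714e-06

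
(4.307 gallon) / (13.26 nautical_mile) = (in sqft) 7.146e-06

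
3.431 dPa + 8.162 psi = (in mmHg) 422.1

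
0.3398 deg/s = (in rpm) 0.05663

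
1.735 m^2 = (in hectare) 0.0001735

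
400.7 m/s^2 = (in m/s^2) 400.7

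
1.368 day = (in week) 0.1954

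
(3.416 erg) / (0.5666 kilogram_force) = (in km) 6.148e-11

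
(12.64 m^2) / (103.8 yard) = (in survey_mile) 8.275e-05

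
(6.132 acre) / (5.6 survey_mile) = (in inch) 108.4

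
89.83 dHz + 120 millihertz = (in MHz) 9.103e-06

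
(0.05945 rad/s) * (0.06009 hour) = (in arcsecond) 2.653e+06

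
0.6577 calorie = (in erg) 2.752e+07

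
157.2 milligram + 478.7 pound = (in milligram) 2.171e+08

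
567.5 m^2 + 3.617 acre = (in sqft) 1.637e+05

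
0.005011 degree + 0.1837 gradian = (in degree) 0.1703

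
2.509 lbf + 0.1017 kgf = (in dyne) 1.216e+06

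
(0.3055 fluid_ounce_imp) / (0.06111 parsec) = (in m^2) 4.603e-21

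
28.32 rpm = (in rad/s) 2.966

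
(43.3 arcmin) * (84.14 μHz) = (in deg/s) 6.072e-05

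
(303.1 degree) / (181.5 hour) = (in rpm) 7.731e-05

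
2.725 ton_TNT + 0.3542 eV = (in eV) 7.116e+28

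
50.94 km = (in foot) 1.671e+05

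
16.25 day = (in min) 2.34e+04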